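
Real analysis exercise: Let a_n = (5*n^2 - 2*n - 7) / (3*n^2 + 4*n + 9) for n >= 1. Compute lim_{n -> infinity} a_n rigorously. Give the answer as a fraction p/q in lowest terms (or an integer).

Divide numerator and denominator by n^2, the highest power:
numerator / n^2 = 5 - 2/n - 7/n^2
denominator / n^2 = 3 + 4/n + 9/n^2
As n -> infinity, all terms of the form c/n^k (k >= 1) tend to 0.
So numerator / n^2 -> 5 and denominator / n^2 -> 3.
Therefore lim a_n = 5/3.

5/3


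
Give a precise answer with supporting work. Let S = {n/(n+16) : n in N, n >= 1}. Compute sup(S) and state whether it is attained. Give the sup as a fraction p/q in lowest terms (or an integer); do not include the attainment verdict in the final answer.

Analysis:
- Values: 1/17, 1/9, 3/19, 1/5, ... strictly increasing.
- Minimum is 1/17 (n=1); inf = 1/17 (attained).
- n/(n+16) = 1 - 16/(n+16) -> 1 from below as n -> infinity, and never equals 1.
- So sup = 1 (not attained).
Conclusion: sup(S) = 1, not attained in S.

1


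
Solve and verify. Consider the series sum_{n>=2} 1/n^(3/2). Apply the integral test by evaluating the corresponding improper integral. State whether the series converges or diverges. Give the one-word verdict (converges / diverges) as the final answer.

Let f(x) = x^(-3/2). Then f is positive, continuous, and decreasing on [2, infinity), so the integral test applies.
Compute the improper integral int_{2}^infinity f(x) dx:
  antiderivative F(x) = -2/sqrt(x).
  As x -> infinity, F(x) -> 0 (since p = 3/2 > 1).
  So int = F(infinity) - F(2) = 0 - (-sqrt(2)) = sqrt(2).
  Finite, so by the integral test, the series converges.

converges


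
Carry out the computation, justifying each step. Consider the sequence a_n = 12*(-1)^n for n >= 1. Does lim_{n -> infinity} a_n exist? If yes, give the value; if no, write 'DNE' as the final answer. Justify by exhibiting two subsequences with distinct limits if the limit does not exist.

Examine the behaviour of a_n along subsequences.
Even-n subsequence a_{2k} = 12 -> 12. Odd-n subsequence a_{2k+1} = -12 -> -12.
Since these two subsequential limits are 12 and -12, distinct, the full sequence cannot converge (a convergent sequence has all subsequences tending to the same limit). So lim a_n does not exist.

DNE


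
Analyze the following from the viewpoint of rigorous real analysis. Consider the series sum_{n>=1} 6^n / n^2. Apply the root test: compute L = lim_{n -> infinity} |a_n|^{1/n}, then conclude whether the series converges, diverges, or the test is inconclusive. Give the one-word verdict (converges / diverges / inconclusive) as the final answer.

Let a_n denote the general term. Form |a_n|^(1/n) and simplify:
|a_n|^(1/n) = 6/n^(2/n)
Take the limit as n -> infinity: L = 6.
Since L = 6 > 1, the root test implies divergence.

diverges


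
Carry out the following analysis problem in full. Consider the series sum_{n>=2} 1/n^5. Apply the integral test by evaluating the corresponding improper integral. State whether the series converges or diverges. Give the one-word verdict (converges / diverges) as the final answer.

Let f(x) = x^(-5). Then f is positive, continuous, and decreasing on [2, infinity), so the integral test applies.
Compute the improper integral int_{2}^infinity f(x) dx:
  antiderivative F(x) = -1/(4*x^4).
  As x -> infinity, F(x) -> 0 (since p = 5 > 1).
  So int = F(infinity) - F(2) = 0 - (-1/64) = 1/64.
  Finite, so by the integral test, the series converges.

converges


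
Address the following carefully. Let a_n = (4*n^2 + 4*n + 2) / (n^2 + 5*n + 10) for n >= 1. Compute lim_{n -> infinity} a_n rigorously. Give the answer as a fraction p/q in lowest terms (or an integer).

Divide numerator and denominator by n^2, the highest power:
numerator / n^2 = 4 + 4/n + 2/n^2
denominator / n^2 = 1 + 5/n + 10/n^2
As n -> infinity, all terms of the form c/n^k (k >= 1) tend to 0.
So numerator / n^2 -> 4 and denominator / n^2 -> 1.
Therefore lim a_n = 4.

4


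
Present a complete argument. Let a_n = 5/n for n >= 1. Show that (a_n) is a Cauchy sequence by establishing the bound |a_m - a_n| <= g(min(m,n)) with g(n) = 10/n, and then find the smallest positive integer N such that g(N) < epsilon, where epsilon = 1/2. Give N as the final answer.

For any m, n >= 1, by the triangle inequality:
|a_m - a_n| = |5/m - 5/n| <= 5*1/m + 5*1/n <= 10/min(m,n).
So g(n) = 10/n bounds the Cauchy difference. Since g(n) -> 0, (a_n) is Cauchy.
Now solve g(N) < 1/2: 10/N < 1/2 <=> N > 10 / (1/2) = 20.
The smallest integer strictly greater than 20 is N = 21.
Check: g(21) = 10/21 = 10/21 < 1/2; g(20) = 1/2 >= 1/2. So N = 21.

21


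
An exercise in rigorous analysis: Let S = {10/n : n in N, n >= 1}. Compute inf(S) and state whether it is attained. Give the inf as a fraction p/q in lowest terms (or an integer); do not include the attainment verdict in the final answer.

Analysis:
- Values: 10, 5, 10/3, 5/2, ... strictly decreasing.
- The maximum is 10 (n=1); sup = 10 (attained).
- The set is bounded below by 0; 10/n -> 0 so 0 is the greatest lower bound.
- 0 is not in the set, so inf = 0 is not attained.
Conclusion: inf(S) = 0, not attained in S.

0


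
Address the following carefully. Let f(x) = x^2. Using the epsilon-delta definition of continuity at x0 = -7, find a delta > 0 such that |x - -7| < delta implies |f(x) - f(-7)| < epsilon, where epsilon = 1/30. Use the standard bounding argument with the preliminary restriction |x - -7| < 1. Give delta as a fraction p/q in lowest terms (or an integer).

Factor: |x^2 - (-7)^2| = |x - -7| * |x + -7|.
Impose |x - -7| < 1 first. Then |x + -7| = |(x - -7) + 2*(-7)| <= |x - -7| + 2*|-7| < 1 + 14 = 15.
So |x^2 - (-7)^2| < delta * 15.
We need delta * 15 <= 1/30, i.e. delta <= 1/30/15 = 1/450.
Since 1/450 < 1, this is tighter than 1; take delta = 1/450.
So delta = 1/450 works.

1/450


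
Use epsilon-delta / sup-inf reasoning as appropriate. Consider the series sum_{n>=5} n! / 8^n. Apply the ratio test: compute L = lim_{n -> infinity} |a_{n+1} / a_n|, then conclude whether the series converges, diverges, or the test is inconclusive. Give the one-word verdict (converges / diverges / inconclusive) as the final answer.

Let a_n denote the general term. Form the ratio a_{n+1}/a_n and simplify:
a_{n+1}/a_n = n/8 + 1/8
Take the limit as n -> infinity: L = infinity.
Since L = infinity > 1 (or L = infinity), the ratio test implies the series diverges.

diverges


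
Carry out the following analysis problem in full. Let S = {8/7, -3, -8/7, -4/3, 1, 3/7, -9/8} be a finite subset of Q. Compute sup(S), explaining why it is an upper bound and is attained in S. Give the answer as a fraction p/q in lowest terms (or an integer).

S is finite, so sup(S) = max(S).
Sorted decreasing:
8/7, 1, 3/7, -9/8, -8/7, -4/3, -3
The extremum is 8/7.
For every x in S, x <= 8/7. And 8/7 is in S, so it is attained.
Therefore sup(S) = 8/7.

8/7


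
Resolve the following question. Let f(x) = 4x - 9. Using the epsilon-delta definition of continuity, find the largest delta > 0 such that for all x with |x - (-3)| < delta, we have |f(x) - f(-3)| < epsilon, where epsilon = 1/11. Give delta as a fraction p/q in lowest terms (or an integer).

We compute f(-3) = 4*(-3) - 9 = -21.
|f(x) - f(-3)| = |4x - 9 - (-21)| = |4(x - (-3))| = 4|x - (-3)|.
We need 4|x - (-3)| < 1/11, i.e. |x - (-3)| < 1/11 / 4 = 1/44.
So any delta <= 1/44 works. Conversely, if delta > 1/44, then x = -3 + 1/44 satisfies |x - (-3)| = 1/44 < delta but |f(x) - f(-3)| = 4 * 1/44 = 1/11, which is not < 1/11; so no larger delta works.
Hence the largest such delta is 1/44.

1/44


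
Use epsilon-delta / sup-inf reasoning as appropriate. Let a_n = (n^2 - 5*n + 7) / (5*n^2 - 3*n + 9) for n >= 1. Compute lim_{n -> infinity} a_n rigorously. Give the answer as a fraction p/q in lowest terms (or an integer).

Divide numerator and denominator by n^2, the highest power:
numerator / n^2 = 1 - 5/n + 7/n^2
denominator / n^2 = 5 - 3/n + 9/n^2
As n -> infinity, all terms of the form c/n^k (k >= 1) tend to 0.
So numerator / n^2 -> 1 and denominator / n^2 -> 5.
Therefore lim a_n = 1/5.

1/5


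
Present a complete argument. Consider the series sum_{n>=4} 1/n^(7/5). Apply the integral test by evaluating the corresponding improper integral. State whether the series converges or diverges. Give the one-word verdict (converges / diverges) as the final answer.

Let f(x) = x^(-7/5). Then f is positive, continuous, and decreasing on [4, infinity), so the integral test applies.
Compute the improper integral int_{4}^infinity f(x) dx:
  antiderivative F(x) = -5/(2*x^(2/5)).
  As x -> infinity, F(x) -> 0 (since p = 7/5 > 1).
  So int = F(infinity) - F(4) = 0 - (-5*2^(1/5)/4) = 5*2^(1/5)/4.
  Finite, so by the integral test, the series converges.

converges


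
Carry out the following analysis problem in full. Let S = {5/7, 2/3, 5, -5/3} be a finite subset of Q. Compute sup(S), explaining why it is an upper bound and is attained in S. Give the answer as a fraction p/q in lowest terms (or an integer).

S is finite, so sup(S) = max(S).
Sorted decreasing:
5, 5/7, 2/3, -5/3
The extremum is 5.
For every x in S, x <= 5. And 5 is in S, so it is attained.
Therefore sup(S) = 5.

5


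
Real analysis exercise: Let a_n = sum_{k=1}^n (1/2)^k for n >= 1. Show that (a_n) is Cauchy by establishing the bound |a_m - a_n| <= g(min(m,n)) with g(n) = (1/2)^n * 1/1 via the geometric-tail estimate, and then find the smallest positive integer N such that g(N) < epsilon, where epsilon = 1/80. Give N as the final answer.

For m > n >= 1: |a_m - a_n| = sum_{k=n+1}^m (1/2)^k < sum_{k=n+1}^infinity (1/2)^k = (1/2)^(n+1) / (1 - 1/2) = (1/2)^n * (1/2) * (2/1) = (1/2)^n * 1/1.
So g(n) = (1/2)^n / 1. Since g(n) -> 0, (a_n) is Cauchy.
Now solve g(N) < 1/80: (1/2)^N / 1 < 1/80 <=> 2^N > 1 / (1 * 1/80) = 80.
Check powers of 2: 2^6 = 64 <= 80, 2^7 = 128 > 80.
So the smallest such N is 7. Check: g(7) = 1/(1 * 128) = 1/128 < 1/80.

7


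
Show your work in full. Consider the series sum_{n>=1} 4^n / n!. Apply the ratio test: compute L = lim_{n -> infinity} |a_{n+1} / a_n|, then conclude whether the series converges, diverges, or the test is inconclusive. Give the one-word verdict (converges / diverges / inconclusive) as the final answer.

Let a_n denote the general term. Form the ratio a_{n+1}/a_n and simplify:
a_{n+1}/a_n = 4/(n + 1)
Take the limit as n -> infinity: L = 0.
Since L = 0 < 1, the ratio test implies the series converges.

converges


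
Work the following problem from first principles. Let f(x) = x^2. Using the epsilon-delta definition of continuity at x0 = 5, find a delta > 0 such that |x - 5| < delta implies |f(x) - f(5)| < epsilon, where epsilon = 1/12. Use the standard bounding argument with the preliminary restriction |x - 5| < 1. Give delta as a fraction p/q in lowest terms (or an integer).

Factor: |x^2 - (5)^2| = |x - 5| * |x + 5|.
Impose |x - 5| < 1 first. Then |x + 5| = |(x - 5) + 2*(5)| <= |x - 5| + 2*|5| < 1 + 10 = 11.
So |x^2 - (5)^2| < delta * 11.
We need delta * 11 <= 1/12, i.e. delta <= 1/12/11 = 1/132.
Since 1/132 < 1, this is tighter than 1; take delta = 1/132.
So delta = 1/132 works.

1/132


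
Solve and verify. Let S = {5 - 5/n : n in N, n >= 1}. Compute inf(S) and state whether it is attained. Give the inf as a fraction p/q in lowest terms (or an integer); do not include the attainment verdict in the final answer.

Analysis:
- Values: 0, 5/2, 10/3, 15/4, ... strictly increasing.
- Minimum is 0 (n=1); inf = 0 (attained).
- 5 - 5/n -> 5 from below; sup = 5, not attained.
Conclusion: inf(S) = 0, attained in S.

0


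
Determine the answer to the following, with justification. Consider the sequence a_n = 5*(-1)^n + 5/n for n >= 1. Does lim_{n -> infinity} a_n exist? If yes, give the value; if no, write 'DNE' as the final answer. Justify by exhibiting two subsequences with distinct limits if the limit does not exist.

Examine the behaviour of a_n along subsequences.
a_{2k} = 5 + 5/(2k) -> 5. a_{2k+1} = -5 + 5/(2k+1) -> -5.
Since these two subsequential limits are 5 and -5, distinct, the full sequence cannot converge (a convergent sequence has all subsequences tending to the same limit). So lim a_n does not exist.

DNE


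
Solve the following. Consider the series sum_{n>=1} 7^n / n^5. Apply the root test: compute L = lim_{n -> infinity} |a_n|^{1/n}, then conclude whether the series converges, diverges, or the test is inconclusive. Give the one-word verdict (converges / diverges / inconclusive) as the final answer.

Let a_n denote the general term. Form |a_n|^(1/n) and simplify:
|a_n|^(1/n) = 7/n^(5/n)
Take the limit as n -> infinity: L = 7.
Since L = 7 > 1, the root test implies divergence.

diverges


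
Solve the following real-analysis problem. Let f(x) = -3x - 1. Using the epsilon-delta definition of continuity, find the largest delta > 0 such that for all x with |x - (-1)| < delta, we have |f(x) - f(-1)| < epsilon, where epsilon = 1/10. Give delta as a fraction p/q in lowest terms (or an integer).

We compute f(-1) = -3*(-1) - 1 = 2.
|f(x) - f(-1)| = |-3x - 1 - (2)| = |-3(x - (-1))| = 3|x - (-1)|.
We need 3|x - (-1)| < 1/10, i.e. |x - (-1)| < 1/10 / 3 = 1/30.
So any delta <= 1/30 works. Conversely, if delta > 1/30, then x = -1 + 1/30 satisfies |x - (-1)| = 1/30 < delta but |f(x) - f(-1)| = 3 * 1/30 = 1/10, which is not < 1/10; so no larger delta works.
Hence the largest such delta is 1/30.

1/30


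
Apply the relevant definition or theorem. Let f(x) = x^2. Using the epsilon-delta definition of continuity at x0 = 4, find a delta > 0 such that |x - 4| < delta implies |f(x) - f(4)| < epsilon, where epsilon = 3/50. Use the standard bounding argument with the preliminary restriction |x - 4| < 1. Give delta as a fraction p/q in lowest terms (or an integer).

Factor: |x^2 - (4)^2| = |x - 4| * |x + 4|.
Impose |x - 4| < 1 first. Then |x + 4| = |(x - 4) + 2*(4)| <= |x - 4| + 2*|4| < 1 + 8 = 9.
So |x^2 - (4)^2| < delta * 9.
We need delta * 9 <= 3/50, i.e. delta <= 3/50/9 = 1/150.
Since 1/150 < 1, this is tighter than 1; take delta = 1/150.
So delta = 1/150 works.

1/150


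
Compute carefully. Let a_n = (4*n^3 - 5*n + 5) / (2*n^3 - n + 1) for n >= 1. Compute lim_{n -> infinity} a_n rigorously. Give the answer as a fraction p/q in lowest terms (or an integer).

Divide numerator and denominator by n^3, the highest power:
numerator / n^3 = 4 - 5/n^2 + 5/n^3
denominator / n^3 = 2 - 1/n^2 + n^(-3)
As n -> infinity, all terms of the form c/n^k (k >= 1) tend to 0.
So numerator / n^3 -> 4 and denominator / n^3 -> 2.
Therefore lim a_n = 2.

2


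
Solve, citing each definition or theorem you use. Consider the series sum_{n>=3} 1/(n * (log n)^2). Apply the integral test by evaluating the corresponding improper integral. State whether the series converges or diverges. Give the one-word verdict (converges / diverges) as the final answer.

Let f(x) = 1/(x*log(x)^2). Then f is positive, continuous, and decreasing on [3, infinity), so the integral test applies.
Compute the improper integral int_{3}^infinity f(x) dx:
  antiderivative F(x) = -1/log(x).
  F(x) -> 0 as x -> infinity.  int = 0 - F(3) = 1/log(3) < infinity. By the integral test, the series converges.

converges


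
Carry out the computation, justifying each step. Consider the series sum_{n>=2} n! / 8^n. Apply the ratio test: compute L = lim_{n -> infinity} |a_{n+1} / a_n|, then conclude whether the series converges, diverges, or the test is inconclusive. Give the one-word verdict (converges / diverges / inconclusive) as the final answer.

Let a_n denote the general term. Form the ratio a_{n+1}/a_n and simplify:
a_{n+1}/a_n = n/8 + 1/8
Take the limit as n -> infinity: L = infinity.
Since L = infinity > 1 (or L = infinity), the ratio test implies the series diverges.

diverges


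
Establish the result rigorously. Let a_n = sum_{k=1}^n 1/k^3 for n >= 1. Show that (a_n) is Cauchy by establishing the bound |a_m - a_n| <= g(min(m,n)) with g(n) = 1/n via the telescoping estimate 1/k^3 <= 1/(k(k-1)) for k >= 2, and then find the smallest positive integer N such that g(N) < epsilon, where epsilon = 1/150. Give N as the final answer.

For m > n >= 1: |a_m - a_n| = sum_{k=n+1}^m 1/k^3.
Use 1/k^3 <= 1/(k(k-1)) = 1/(k-1) - 1/k for k >= 2 (which holds since k^3 >= k^2 >= k(k-1) for k >= 2):
sum_{k=n+1}^m 1/k^3 <= sum_{k=n+1}^m (1/(k-1) - 1/k) = 1/n - 1/m <= 1/n.
By symmetry the same bound holds with n,m swapped, so |a_m - a_n| <= 1/min(m,n) = g(min(m,n)). Since g(n) -> 0, (a_n) is Cauchy.
Now solve g(N) < 1/150: 1/N < 1/150 <=> N > 1/(1/150) = 150.
The smallest integer strictly greater than 150 is N = 151.
Check: g(151) = 1/151 < 1/150; g(150) = 1/150 >= 1/150. So N = 151.

151


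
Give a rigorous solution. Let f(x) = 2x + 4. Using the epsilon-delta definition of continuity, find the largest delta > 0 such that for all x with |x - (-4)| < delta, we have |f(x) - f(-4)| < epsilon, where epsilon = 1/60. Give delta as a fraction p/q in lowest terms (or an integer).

We compute f(-4) = 2*(-4) + 4 = -4.
|f(x) - f(-4)| = |2x + 4 - (-4)| = |2(x - (-4))| = 2|x - (-4)|.
We need 2|x - (-4)| < 1/60, i.e. |x - (-4)| < 1/60 / 2 = 1/120.
So any delta <= 1/120 works. Conversely, if delta > 1/120, then x = -4 + 1/120 satisfies |x - (-4)| = 1/120 < delta but |f(x) - f(-4)| = 2 * 1/120 = 1/60, which is not < 1/60; so no larger delta works.
Hence the largest such delta is 1/120.

1/120


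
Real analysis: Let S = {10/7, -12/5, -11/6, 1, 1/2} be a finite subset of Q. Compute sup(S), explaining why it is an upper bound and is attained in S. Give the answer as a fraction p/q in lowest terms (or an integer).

S is finite, so sup(S) = max(S).
Sorted decreasing:
10/7, 1, 1/2, -11/6, -12/5
The extremum is 10/7.
For every x in S, x <= 10/7. And 10/7 is in S, so it is attained.
Therefore sup(S) = 10/7.

10/7


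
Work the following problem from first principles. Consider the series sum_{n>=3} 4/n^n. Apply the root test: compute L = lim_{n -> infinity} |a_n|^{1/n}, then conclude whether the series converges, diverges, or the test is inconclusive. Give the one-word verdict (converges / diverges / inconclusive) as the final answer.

Let a_n denote the general term. Form |a_n|^(1/n) and simplify:
|a_n|^(1/n) = 2^(2/n)/n
Take the limit as n -> infinity: L = 0.
Since L = 0 < 1, the root test implies convergence.

converges


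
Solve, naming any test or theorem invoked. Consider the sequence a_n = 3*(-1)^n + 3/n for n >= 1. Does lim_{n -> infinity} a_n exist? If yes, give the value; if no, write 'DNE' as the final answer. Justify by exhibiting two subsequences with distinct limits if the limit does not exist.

Examine the behaviour of a_n along subsequences.
a_{2k} = 3 + 3/(2k) -> 3. a_{2k+1} = -3 + 3/(2k+1) -> -3.
Since these two subsequential limits are 3 and -3, distinct, the full sequence cannot converge (a convergent sequence has all subsequences tending to the same limit). So lim a_n does not exist.

DNE


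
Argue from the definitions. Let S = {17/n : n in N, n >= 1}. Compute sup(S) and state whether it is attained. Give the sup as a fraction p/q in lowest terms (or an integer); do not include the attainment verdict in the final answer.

Analysis:
- Values: 17, 17/2, 17/3, 17/4, ... strictly decreasing.
- The maximum is 17 (n=1); sup = 17 (attained).
- The set is bounded below by 0; 17/n -> 0 so 0 is the greatest lower bound.
- 0 is not in the set, so inf = 0 is not attained.
Conclusion: sup(S) = 17, attained in S.

17


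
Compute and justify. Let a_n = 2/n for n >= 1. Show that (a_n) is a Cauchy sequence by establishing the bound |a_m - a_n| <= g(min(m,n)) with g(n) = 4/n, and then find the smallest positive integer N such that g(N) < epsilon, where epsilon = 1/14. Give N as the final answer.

For any m, n >= 1, by the triangle inequality:
|a_m - a_n| = |2/m - 2/n| <= 2*1/m + 2*1/n <= 4/min(m,n).
So g(n) = 4/n bounds the Cauchy difference. Since g(n) -> 0, (a_n) is Cauchy.
Now solve g(N) < 1/14: 4/N < 1/14 <=> N > 4 / (1/14) = 56.
The smallest integer strictly greater than 56 is N = 57.
Check: g(57) = 4/57 = 4/57 < 1/14; g(56) = 1/14 >= 1/14. So N = 57.

57


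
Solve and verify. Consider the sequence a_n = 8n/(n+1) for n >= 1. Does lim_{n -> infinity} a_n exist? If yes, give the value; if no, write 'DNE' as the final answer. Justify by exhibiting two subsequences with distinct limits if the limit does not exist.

Examine the behaviour of a_n along subsequences.
Even-n subsequence a_{2k} = 8(2k)/(2k+1) -> 8. Odd-n subsequence a_{2k+1} = 8(2k+1)/(2k+2) -> 8. Both tend to 8, which suggests the limit is 8; verify directly.
|a_n - 8| = |8n - 8(n+1)| / (n+1) = 8/(n+1) < 8/n for every n >= 1.
Given epsilon > 0, choose a positive integer N > 8/epsilon. Then for all n >= N, |a_n - 8| < 8/n <= 8/N < epsilon.
So by the definition of the limit, lim a_n exists and equals 8.

8


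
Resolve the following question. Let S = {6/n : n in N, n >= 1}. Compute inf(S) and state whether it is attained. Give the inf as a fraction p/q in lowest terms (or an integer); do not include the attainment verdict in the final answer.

Analysis:
- Values: 6, 3, 2, 3/2, ... strictly decreasing.
- The maximum is 6 (n=1); sup = 6 (attained).
- The set is bounded below by 0; 6/n -> 0 so 0 is the greatest lower bound.
- 0 is not in the set, so inf = 0 is not attained.
Conclusion: inf(S) = 0, not attained in S.

0


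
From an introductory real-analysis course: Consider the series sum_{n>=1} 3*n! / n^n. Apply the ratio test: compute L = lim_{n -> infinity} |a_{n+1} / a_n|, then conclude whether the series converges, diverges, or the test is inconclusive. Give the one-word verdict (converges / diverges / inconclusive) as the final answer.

Let a_n denote the general term. Form the ratio a_{n+1}/a_n and simplify:
a_{n+1}/a_n = (n/(n + 1))^n
Take the limit as n -> infinity: L = exp(-1).
Since L = exp(-1) < 1, the ratio test implies the series converges.

converges


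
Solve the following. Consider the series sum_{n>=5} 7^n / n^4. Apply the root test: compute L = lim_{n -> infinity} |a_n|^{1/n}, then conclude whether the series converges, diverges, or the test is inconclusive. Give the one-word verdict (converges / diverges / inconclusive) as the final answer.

Let a_n denote the general term. Form |a_n|^(1/n) and simplify:
|a_n|^(1/n) = 7/n^(4/n)
Take the limit as n -> infinity: L = 7.
Since L = 7 > 1, the root test implies divergence.

diverges


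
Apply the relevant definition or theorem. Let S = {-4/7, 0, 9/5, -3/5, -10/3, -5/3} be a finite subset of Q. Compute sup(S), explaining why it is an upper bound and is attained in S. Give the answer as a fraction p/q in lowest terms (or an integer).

S is finite, so sup(S) = max(S).
Sorted decreasing:
9/5, 0, -4/7, -3/5, -5/3, -10/3
The extremum is 9/5.
For every x in S, x <= 9/5. And 9/5 is in S, so it is attained.
Therefore sup(S) = 9/5.

9/5


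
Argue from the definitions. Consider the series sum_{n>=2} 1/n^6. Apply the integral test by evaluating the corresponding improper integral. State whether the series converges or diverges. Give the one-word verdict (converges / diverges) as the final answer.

Let f(x) = x^(-6). Then f is positive, continuous, and decreasing on [2, infinity), so the integral test applies.
Compute the improper integral int_{2}^infinity f(x) dx:
  antiderivative F(x) = -1/(5*x^5).
  As x -> infinity, F(x) -> 0 (since p = 6 > 1).
  So int = F(infinity) - F(2) = 0 - (-1/160) = 1/160.
  Finite, so by the integral test, the series converges.

converges


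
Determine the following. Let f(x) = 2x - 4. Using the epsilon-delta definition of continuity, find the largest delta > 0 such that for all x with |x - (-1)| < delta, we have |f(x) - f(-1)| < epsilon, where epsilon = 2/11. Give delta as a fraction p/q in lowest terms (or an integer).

We compute f(-1) = 2*(-1) - 4 = -6.
|f(x) - f(-1)| = |2x - 4 - (-6)| = |2(x - (-1))| = 2|x - (-1)|.
We need 2|x - (-1)| < 2/11, i.e. |x - (-1)| < 2/11 / 2 = 1/11.
So any delta <= 1/11 works. Conversely, if delta > 1/11, then x = -1 + 1/11 satisfies |x - (-1)| = 1/11 < delta but |f(x) - f(-1)| = 2 * 1/11 = 2/11, which is not < 2/11; so no larger delta works.
Hence the largest such delta is 1/11.

1/11


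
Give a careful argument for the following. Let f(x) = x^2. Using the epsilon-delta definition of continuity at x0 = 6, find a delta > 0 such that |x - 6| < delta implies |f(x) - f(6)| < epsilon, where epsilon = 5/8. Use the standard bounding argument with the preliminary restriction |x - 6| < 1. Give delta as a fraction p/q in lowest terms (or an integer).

Factor: |x^2 - (6)^2| = |x - 6| * |x + 6|.
Impose |x - 6| < 1 first. Then |x + 6| = |(x - 6) + 2*(6)| <= |x - 6| + 2*|6| < 1 + 12 = 13.
So |x^2 - (6)^2| < delta * 13.
We need delta * 13 <= 5/8, i.e. delta <= 5/8/13 = 5/104.
Since 5/104 < 1, this is tighter than 1; take delta = 5/104.
So delta = 5/104 works.

5/104


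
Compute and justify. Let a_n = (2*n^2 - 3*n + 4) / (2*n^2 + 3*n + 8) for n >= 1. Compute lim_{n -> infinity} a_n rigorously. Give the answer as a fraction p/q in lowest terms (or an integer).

Divide numerator and denominator by n^2, the highest power:
numerator / n^2 = 2 - 3/n + 4/n^2
denominator / n^2 = 2 + 3/n + 8/n^2
As n -> infinity, all terms of the form c/n^k (k >= 1) tend to 0.
So numerator / n^2 -> 2 and denominator / n^2 -> 2.
Therefore lim a_n = 1.

1


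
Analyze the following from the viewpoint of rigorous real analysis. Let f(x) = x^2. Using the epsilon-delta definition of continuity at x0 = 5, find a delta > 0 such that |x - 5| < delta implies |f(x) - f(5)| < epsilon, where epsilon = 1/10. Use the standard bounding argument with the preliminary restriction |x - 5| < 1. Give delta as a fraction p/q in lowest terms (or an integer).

Factor: |x^2 - (5)^2| = |x - 5| * |x + 5|.
Impose |x - 5| < 1 first. Then |x + 5| = |(x - 5) + 2*(5)| <= |x - 5| + 2*|5| < 1 + 10 = 11.
So |x^2 - (5)^2| < delta * 11.
We need delta * 11 <= 1/10, i.e. delta <= 1/10/11 = 1/110.
Since 1/110 < 1, this is tighter than 1; take delta = 1/110.
So delta = 1/110 works.

1/110


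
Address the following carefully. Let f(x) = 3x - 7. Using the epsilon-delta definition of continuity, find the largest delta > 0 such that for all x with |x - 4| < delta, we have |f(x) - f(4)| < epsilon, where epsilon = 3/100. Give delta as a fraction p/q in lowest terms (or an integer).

We compute f(4) = 3*(4) - 7 = 5.
|f(x) - f(4)| = |3x - 7 - (5)| = |3(x - 4)| = 3|x - 4|.
We need 3|x - 4| < 3/100, i.e. |x - 4| < 3/100 / 3 = 1/100.
So any delta <= 1/100 works. Conversely, if delta > 1/100, then x = 4 + 1/100 satisfies |x - 4| = 1/100 < delta but |f(x) - f(4)| = 3 * 1/100 = 3/100, which is not < 3/100; so no larger delta works.
Hence the largest such delta is 1/100.

1/100


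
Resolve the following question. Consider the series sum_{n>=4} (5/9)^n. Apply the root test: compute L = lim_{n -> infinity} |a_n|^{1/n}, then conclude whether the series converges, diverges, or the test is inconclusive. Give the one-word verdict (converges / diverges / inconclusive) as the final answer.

Let a_n denote the general term. Form |a_n|^(1/n) and simplify:
|a_n|^(1/n) = 5/9
Take the limit as n -> infinity: L = 5/9.
Since L = 5/9 < 1, the root test implies convergence.

converges


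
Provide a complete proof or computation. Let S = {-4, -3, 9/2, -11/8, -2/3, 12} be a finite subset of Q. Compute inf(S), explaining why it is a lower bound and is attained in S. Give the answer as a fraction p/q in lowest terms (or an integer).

S is finite, so inf(S) = min(S).
Sorted increasing:
-4, -3, -11/8, -2/3, 9/2, 12
The extremum is -4.
For every x in S, x >= -4. And -4 is in S, so it is attained.
Therefore inf(S) = -4.

-4


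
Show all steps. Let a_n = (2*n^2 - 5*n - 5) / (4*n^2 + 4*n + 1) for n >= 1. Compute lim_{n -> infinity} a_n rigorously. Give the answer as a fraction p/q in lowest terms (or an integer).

Divide numerator and denominator by n^2, the highest power:
numerator / n^2 = 2 - 5/n - 5/n^2
denominator / n^2 = 4 + 4/n + n^(-2)
As n -> infinity, all terms of the form c/n^k (k >= 1) tend to 0.
So numerator / n^2 -> 2 and denominator / n^2 -> 4.
Therefore lim a_n = 1/2.

1/2


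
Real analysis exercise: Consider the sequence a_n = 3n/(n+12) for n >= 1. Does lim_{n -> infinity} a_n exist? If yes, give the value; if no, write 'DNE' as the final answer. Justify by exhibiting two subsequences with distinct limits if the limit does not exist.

Examine the behaviour of a_n along subsequences.
Even-n subsequence a_{2k} = 3(2k)/(2k+12) -> 3. Odd-n subsequence a_{2k+1} = 3(2k+1)/(2k+13) -> 3. Both tend to 3, which suggests the limit is 3; verify directly.
|a_n - 3| = |3n - 3(n+12)| / (n+12) = 36/(n+12) < 36/n for every n >= 1.
Given epsilon > 0, choose a positive integer N > 36/epsilon. Then for all n >= N, |a_n - 3| < 36/n <= 36/N < epsilon.
So by the definition of the limit, lim a_n exists and equals 3.

3


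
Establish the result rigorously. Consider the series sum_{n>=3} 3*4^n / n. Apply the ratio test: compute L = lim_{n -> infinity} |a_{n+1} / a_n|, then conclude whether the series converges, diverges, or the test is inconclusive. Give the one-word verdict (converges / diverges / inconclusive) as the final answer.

Let a_n denote the general term. Form the ratio a_{n+1}/a_n and simplify:
a_{n+1}/a_n = 4*n/(n + 1)
Take the limit as n -> infinity: L = 4.
Since L = 4 > 1 (or L = infinity), the ratio test implies the series diverges.

diverges


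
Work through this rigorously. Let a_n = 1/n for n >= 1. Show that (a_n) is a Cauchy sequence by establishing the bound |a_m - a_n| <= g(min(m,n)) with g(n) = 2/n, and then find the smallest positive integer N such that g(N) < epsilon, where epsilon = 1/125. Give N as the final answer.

For any m, n >= 1, by the triangle inequality:
|a_m - a_n| = |1/m - 1/n| <= 1/m + 1/n <= 2/min(m,n).
So g(n) = 2/n bounds the Cauchy difference. Since g(n) -> 0, (a_n) is Cauchy.
Now solve g(N) < 1/125: 2/N < 1/125 <=> N > 2 / (1/125) = 250.
The smallest integer strictly greater than 250 is N = 251.
Check: g(251) = 2/251 = 2/251 < 1/125; g(250) = 1/125 >= 1/125. So N = 251.

251


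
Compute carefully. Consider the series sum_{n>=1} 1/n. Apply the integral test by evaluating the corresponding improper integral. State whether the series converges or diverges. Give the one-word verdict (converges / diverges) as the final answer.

Let f(x) = 1/x. Then f is positive, continuous, and decreasing on [1, infinity), so the integral test applies.
Compute the improper integral int_{1}^infinity f(x) dx:
  antiderivative F(x) = log(x).
  As x -> infinity, log(x) -> infinity.
  So int = infinity - log(1) = infinity. By the integral test, the series diverges.

diverges


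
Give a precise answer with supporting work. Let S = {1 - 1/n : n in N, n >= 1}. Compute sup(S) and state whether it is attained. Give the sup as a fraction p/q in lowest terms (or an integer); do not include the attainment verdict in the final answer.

Analysis:
- Values: 0, 1/2, 2/3, 3/4, ... strictly increasing.
- Minimum is 0 (n=1); inf = 0 (attained).
- 1 - 1/n -> 1 from below; sup = 1, not attained.
Conclusion: sup(S) = 1, not attained in S.

1


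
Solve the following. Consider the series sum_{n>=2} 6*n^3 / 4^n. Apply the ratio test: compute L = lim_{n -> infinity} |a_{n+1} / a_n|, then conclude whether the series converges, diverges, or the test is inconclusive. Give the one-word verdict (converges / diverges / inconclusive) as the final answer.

Let a_n denote the general term. Form the ratio a_{n+1}/a_n and simplify:
a_{n+1}/a_n = (n + 1)^3/(4*n^3)
Take the limit as n -> infinity: L = 1/4.
Since L = 1/4 < 1, the ratio test implies the series converges.

converges


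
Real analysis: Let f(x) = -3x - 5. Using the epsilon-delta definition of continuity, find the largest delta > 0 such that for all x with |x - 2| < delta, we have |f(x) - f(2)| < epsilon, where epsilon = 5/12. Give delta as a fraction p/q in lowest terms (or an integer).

We compute f(2) = -3*(2) - 5 = -11.
|f(x) - f(2)| = |-3x - 5 - (-11)| = |-3(x - 2)| = 3|x - 2|.
We need 3|x - 2| < 5/12, i.e. |x - 2| < 5/12 / 3 = 5/36.
So any delta <= 5/36 works. Conversely, if delta > 5/36, then x = 2 + 5/36 satisfies |x - 2| = 5/36 < delta but |f(x) - f(2)| = 3 * 5/36 = 5/12, which is not < 5/12; so no larger delta works.
Hence the largest such delta is 5/36.

5/36


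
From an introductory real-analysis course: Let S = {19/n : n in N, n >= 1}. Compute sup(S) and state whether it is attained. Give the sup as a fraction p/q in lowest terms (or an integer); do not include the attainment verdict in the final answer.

Analysis:
- Values: 19, 19/2, 19/3, 19/4, ... strictly decreasing.
- The maximum is 19 (n=1); sup = 19 (attained).
- The set is bounded below by 0; 19/n -> 0 so 0 is the greatest lower bound.
- 0 is not in the set, so inf = 0 is not attained.
Conclusion: sup(S) = 19, attained in S.

19


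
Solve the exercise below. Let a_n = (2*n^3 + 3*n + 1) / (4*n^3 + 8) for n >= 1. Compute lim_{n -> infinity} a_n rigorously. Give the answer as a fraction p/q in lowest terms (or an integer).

Divide numerator and denominator by n^3, the highest power:
numerator / n^3 = 2 + 3/n^2 + n^(-3)
denominator / n^3 = 4 + 8/n^3
As n -> infinity, all terms of the form c/n^k (k >= 1) tend to 0.
So numerator / n^3 -> 2 and denominator / n^3 -> 4.
Therefore lim a_n = 1/2.

1/2


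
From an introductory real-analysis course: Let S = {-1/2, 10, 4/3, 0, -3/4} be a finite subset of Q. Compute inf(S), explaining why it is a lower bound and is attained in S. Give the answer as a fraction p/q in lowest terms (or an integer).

S is finite, so inf(S) = min(S).
Sorted increasing:
-3/4, -1/2, 0, 4/3, 10
The extremum is -3/4.
For every x in S, x >= -3/4. And -3/4 is in S, so it is attained.
Therefore inf(S) = -3/4.

-3/4


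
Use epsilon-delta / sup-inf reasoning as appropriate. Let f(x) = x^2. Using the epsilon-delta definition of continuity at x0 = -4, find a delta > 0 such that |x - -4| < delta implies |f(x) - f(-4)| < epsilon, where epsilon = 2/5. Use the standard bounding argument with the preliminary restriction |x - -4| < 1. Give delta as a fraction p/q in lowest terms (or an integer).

Factor: |x^2 - (-4)^2| = |x - -4| * |x + -4|.
Impose |x - -4| < 1 first. Then |x + -4| = |(x - -4) + 2*(-4)| <= |x - -4| + 2*|-4| < 1 + 8 = 9.
So |x^2 - (-4)^2| < delta * 9.
We need delta * 9 <= 2/5, i.e. delta <= 2/5/9 = 2/45.
Since 2/45 < 1, this is tighter than 1; take delta = 2/45.
So delta = 2/45 works.

2/45


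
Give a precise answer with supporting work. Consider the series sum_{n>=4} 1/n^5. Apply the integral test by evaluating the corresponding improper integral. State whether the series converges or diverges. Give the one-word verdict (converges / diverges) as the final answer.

Let f(x) = x^(-5). Then f is positive, continuous, and decreasing on [4, infinity), so the integral test applies.
Compute the improper integral int_{4}^infinity f(x) dx:
  antiderivative F(x) = -1/(4*x^4).
  As x -> infinity, F(x) -> 0 (since p = 5 > 1).
  So int = F(infinity) - F(4) = 0 - (-1/1024) = 1/1024.
  Finite, so by the integral test, the series converges.

converges


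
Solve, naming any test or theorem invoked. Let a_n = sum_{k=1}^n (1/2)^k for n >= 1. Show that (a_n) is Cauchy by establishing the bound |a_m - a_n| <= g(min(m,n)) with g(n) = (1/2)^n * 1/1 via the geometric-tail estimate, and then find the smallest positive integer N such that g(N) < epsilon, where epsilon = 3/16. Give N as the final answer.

For m > n >= 1: |a_m - a_n| = sum_{k=n+1}^m (1/2)^k < sum_{k=n+1}^infinity (1/2)^k = (1/2)^(n+1) / (1 - 1/2) = (1/2)^n * (1/2) * (2/1) = (1/2)^n * 1/1.
So g(n) = (1/2)^n / 1. Since g(n) -> 0, (a_n) is Cauchy.
Now solve g(N) < 3/16: (1/2)^N / 1 < 3/16 <=> 2^N > 1 / (1 * 3/16) = 16/3.
Check powers of 2: 2^2 = 4 <= 16/3, 2^3 = 8 > 16/3.
So the smallest such N is 3. Check: g(3) = 1/(1 * 8) = 1/8 < 3/16.

3


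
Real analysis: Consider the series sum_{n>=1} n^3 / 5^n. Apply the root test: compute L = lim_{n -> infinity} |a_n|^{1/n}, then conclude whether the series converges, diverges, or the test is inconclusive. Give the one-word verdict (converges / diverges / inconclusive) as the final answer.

Let a_n denote the general term. Form |a_n|^(1/n) and simplify:
|a_n|^(1/n) = n^(3/n)/5
Take the limit as n -> infinity: L = 1/5.
Since L = 1/5 < 1, the root test implies convergence.

converges


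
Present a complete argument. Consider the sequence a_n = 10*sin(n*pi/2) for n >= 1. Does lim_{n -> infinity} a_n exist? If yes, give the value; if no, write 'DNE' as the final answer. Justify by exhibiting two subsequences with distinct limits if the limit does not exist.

Examine the behaviour of a_n along subsequences.
a_{4k+1} = 10*sin(pi/2 + 2k*pi) = 10 -> 10. a_{4k+3} = 10*sin(3pi/2 + 2k*pi) = -10 -> -10.
Since these two subsequential limits are 10 and -10, distinct, the full sequence cannot converge (a convergent sequence has all subsequences tending to the same limit). So lim a_n does not exist.

DNE


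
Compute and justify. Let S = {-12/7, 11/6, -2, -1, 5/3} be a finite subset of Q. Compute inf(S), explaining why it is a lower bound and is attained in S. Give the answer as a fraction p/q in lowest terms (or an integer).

S is finite, so inf(S) = min(S).
Sorted increasing:
-2, -12/7, -1, 5/3, 11/6
The extremum is -2.
For every x in S, x >= -2. And -2 is in S, so it is attained.
Therefore inf(S) = -2.

-2


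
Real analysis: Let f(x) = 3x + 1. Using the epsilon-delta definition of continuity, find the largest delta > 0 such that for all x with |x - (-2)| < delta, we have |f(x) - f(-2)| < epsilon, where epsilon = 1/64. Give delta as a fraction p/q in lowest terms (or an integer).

We compute f(-2) = 3*(-2) + 1 = -5.
|f(x) - f(-2)| = |3x + 1 - (-5)| = |3(x - (-2))| = 3|x - (-2)|.
We need 3|x - (-2)| < 1/64, i.e. |x - (-2)| < 1/64 / 3 = 1/192.
So any delta <= 1/192 works. Conversely, if delta > 1/192, then x = -2 + 1/192 satisfies |x - (-2)| = 1/192 < delta but |f(x) - f(-2)| = 3 * 1/192 = 1/64, which is not < 1/64; so no larger delta works.
Hence the largest such delta is 1/192.

1/192


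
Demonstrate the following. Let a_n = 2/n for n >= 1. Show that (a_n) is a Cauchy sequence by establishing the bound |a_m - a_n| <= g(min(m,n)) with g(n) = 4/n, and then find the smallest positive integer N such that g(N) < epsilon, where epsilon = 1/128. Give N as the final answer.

For any m, n >= 1, by the triangle inequality:
|a_m - a_n| = |2/m - 2/n| <= 2*1/m + 2*1/n <= 4/min(m,n).
So g(n) = 4/n bounds the Cauchy difference. Since g(n) -> 0, (a_n) is Cauchy.
Now solve g(N) < 1/128: 4/N < 1/128 <=> N > 4 / (1/128) = 512.
The smallest integer strictly greater than 512 is N = 513.
Check: g(513) = 4/513 = 4/513 < 1/128; g(512) = 1/128 >= 1/128. So N = 513.

513


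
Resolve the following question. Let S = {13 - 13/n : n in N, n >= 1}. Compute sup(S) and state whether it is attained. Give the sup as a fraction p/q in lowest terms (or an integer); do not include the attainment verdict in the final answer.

Analysis:
- Values: 0, 13/2, 26/3, 39/4, ... strictly increasing.
- Minimum is 0 (n=1); inf = 0 (attained).
- 13 - 13/n -> 13 from below; sup = 13, not attained.
Conclusion: sup(S) = 13, not attained in S.

13


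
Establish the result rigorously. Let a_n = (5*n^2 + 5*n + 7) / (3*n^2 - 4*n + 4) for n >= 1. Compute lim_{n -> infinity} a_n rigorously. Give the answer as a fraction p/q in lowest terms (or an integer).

Divide numerator and denominator by n^2, the highest power:
numerator / n^2 = 5 + 5/n + 7/n^2
denominator / n^2 = 3 - 4/n + 4/n^2
As n -> infinity, all terms of the form c/n^k (k >= 1) tend to 0.
So numerator / n^2 -> 5 and denominator / n^2 -> 3.
Therefore lim a_n = 5/3.

5/3


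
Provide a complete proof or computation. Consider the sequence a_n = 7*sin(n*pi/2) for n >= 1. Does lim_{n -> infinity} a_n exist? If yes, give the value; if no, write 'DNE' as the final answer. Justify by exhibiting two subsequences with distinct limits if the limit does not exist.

Examine the behaviour of a_n along subsequences.
a_{4k+1} = 7*sin(pi/2 + 2k*pi) = 7 -> 7. a_{4k+3} = 7*sin(3pi/2 + 2k*pi) = -7 -> -7.
Since these two subsequential limits are 7 and -7, distinct, the full sequence cannot converge (a convergent sequence has all subsequences tending to the same limit). So lim a_n does not exist.

DNE
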